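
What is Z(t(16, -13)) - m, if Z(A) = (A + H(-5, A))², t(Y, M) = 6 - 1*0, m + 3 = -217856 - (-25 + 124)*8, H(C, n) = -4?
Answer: 218655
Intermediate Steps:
m = -218651 (m = -3 + (-217856 - (-25 + 124)*8) = -3 + (-217856 - 99*8) = -3 + (-217856 - 1*792) = -3 + (-217856 - 792) = -3 - 218648 = -218651)
t(Y, M) = 6 (t(Y, M) = 6 + 0 = 6)
Z(A) = (-4 + A)² (Z(A) = (A - 4)² = (-4 + A)²)
Z(t(16, -13)) - m = (-4 + 6)² - 1*(-218651) = 2² + 218651 = 4 + 218651 = 218655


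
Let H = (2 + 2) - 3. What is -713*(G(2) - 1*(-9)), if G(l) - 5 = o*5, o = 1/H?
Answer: -13547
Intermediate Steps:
H = 1 (H = 4 - 3 = 1)
o = 1 (o = 1/1 = 1)
G(l) = 10 (G(l) = 5 + 1*5 = 5 + 5 = 10)
-713*(G(2) - 1*(-9)) = -713*(10 - 1*(-9)) = -713*(10 + 9) = -713*19 = -13547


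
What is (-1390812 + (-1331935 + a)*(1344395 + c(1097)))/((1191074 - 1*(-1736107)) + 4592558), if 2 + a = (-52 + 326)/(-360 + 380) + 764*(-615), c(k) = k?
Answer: -12121432033478/37598695 ≈ -3.2239e+5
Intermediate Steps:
a = -4698483/10 (a = -2 + ((-52 + 326)/(-360 + 380) + 764*(-615)) = -2 + (274/20 - 469860) = -2 + (274*(1/20) - 469860) = -2 + (137/10 - 469860) = -2 - 4698463/10 = -4698483/10 ≈ -4.6985e+5)
(-1390812 + (-1331935 + a)*(1344395 + c(1097)))/((1191074 - 1*(-1736107)) + 4592558) = (-1390812 + (-1331935 - 4698483/10)*(1344395 + 1097))/((1191074 - 1*(-1736107)) + 4592558) = (-1390812 - 18017833/10*1345492)/((1191074 + 1736107) + 4592558) = (-1390812 - 12121425079418/5)/(2927181 + 4592558) = -12121432033478/5/7519739 = -12121432033478/5*1/7519739 = -12121432033478/37598695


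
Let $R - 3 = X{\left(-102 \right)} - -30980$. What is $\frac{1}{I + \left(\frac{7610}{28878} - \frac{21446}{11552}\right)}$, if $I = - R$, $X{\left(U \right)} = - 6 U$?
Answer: $- \frac{83399664}{2635145235797} \approx -3.1649 \cdot 10^{-5}$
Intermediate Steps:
$R = 31595$ ($R = 3 - -31592 = 3 + \left(612 + 30980\right) = 3 + 31592 = 31595$)
$I = -31595$ ($I = \left(-1\right) 31595 = -31595$)
$\frac{1}{I + \left(\frac{7610}{28878} - \frac{21446}{11552}\right)} = \frac{1}{-31595 + \left(\frac{7610}{28878} - \frac{21446}{11552}\right)} = \frac{1}{-31595 + \left(7610 \cdot \frac{1}{28878} - \frac{10723}{5776}\right)} = \frac{1}{-31595 + \left(\frac{3805}{14439} - \frac{10723}{5776}\right)} = \frac{1}{-31595 - \frac{132851717}{83399664}} = \frac{1}{- \frac{2635145235797}{83399664}} = - \frac{83399664}{2635145235797}$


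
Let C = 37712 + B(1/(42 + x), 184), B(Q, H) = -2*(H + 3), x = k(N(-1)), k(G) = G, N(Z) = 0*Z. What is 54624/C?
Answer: 9104/6223 ≈ 1.4630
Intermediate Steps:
N(Z) = 0
x = 0
B(Q, H) = -6 - 2*H (B(Q, H) = -2*(3 + H) = -6 - 2*H)
C = 37338 (C = 37712 + (-6 - 2*184) = 37712 + (-6 - 368) = 37712 - 374 = 37338)
54624/C = 54624/37338 = 54624*(1/37338) = 9104/6223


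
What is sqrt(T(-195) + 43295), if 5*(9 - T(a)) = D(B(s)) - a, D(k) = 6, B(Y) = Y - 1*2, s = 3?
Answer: sqrt(1081595)/5 ≈ 208.00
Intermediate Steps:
B(Y) = -2 + Y (B(Y) = Y - 2 = -2 + Y)
T(a) = 39/5 + a/5 (T(a) = 9 - (6 - a)/5 = 9 + (-6/5 + a/5) = 39/5 + a/5)
sqrt(T(-195) + 43295) = sqrt((39/5 + (1/5)*(-195)) + 43295) = sqrt((39/5 - 39) + 43295) = sqrt(-156/5 + 43295) = sqrt(216319/5) = sqrt(1081595)/5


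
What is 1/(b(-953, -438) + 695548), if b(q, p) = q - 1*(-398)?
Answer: 1/694993 ≈ 1.4389e-6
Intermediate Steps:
b(q, p) = 398 + q (b(q, p) = q + 398 = 398 + q)
1/(b(-953, -438) + 695548) = 1/((398 - 953) + 695548) = 1/(-555 + 695548) = 1/694993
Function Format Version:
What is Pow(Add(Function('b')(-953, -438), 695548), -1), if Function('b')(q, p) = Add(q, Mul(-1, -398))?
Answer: Rational(1, 694993) ≈ 1.4389e-6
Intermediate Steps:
Function('b')(q, p) = Add(398, q) (Function('b')(q, p) = Add(q, 398) = Add(398, q))
Pow(Add(Function('b')(-953, -438), 695548), -1) = Pow(Add(Add(398, -953), 695548), -1) = Pow(Add(-555, 695548), -1) = Pow(694993, -1) = Rational(1, 694993)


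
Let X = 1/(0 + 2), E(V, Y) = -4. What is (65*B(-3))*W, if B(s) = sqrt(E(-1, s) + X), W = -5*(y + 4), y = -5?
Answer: 325*I*sqrt(14)/2 ≈ 608.02*I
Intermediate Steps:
X = 1/2 ≈ 0.50000
W = 5 (W = -5*(-5 + 4) = -5*(-1) = 5)
B(s) = I*sqrt(14)/2 (B(s) = sqrt(-4 + 1/2) = sqrt(-7/2) = I*sqrt(14)/2)
(65*B(-3))*W = (65*(I*sqrt(14)/2))*5 = (65*I*sqrt(14)/2)*5 = 325*I*sqrt(14)/2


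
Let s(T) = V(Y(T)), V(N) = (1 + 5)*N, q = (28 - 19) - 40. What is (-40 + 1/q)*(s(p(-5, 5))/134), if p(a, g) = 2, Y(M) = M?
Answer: -7446/2077 ≈ -3.5850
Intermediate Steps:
q = -31 (q = 9 - 40 = -31)
V(N) = 6*N
s(T) = 6*T
(-40 + 1/q)*(s(p(-5, 5))/134) = (-40 + 1/(-31))*((6*2)/134) = (-40 - 1/31)*(12*(1/134)) = -1241/31*6/67 = -7446/2077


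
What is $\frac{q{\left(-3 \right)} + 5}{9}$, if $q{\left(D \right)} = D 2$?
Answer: $- \frac{1}{9} \approx -0.11111$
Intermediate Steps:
$q{\left(D \right)} = 2 D$
$\frac{q{\left(-3 \right)} + 5}{9} = \frac{2 \left(-3\right) + 5}{9} = \left(-6 + 5\right) \frac{1}{9} = \left(-1\right) \frac{1}{9} = - \frac{1}{9}$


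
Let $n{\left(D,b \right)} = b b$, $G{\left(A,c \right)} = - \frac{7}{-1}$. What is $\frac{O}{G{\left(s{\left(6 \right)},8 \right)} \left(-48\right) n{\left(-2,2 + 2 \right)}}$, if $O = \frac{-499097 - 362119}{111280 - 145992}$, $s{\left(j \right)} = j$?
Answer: $- \frac{8971}{1943872} \approx -0.004615$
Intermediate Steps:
$G{\left(A,c \right)} = 7$ ($G{\left(A,c \right)} = \left(-7\right) \left(-1\right) = 7$)
$n{\left(D,b \right)} = b^{2}$
$O = \frac{107652}{4339}$ ($O = - \frac{861216}{-34712} = \left(-861216\right) \left(- \frac{1}{34712}\right) = \frac{107652}{4339} \approx 24.81$)
$\frac{O}{G{\left(s{\left(6 \right)},8 \right)} \left(-48\right) n{\left(-2,2 + 2 \right)}} = \frac{107652}{4339 \cdot 7 \left(-48\right) \left(2 + 2\right)^{2}} = \frac{107652}{4339 \left(- 336 \cdot 4^{2}\right)} = \frac{107652}{4339 \left(\left(-336\right) 16\right)} = \frac{107652}{4339 \left(-5376\right)} = \frac{107652}{4339} \left(- \frac{1}{5376}\right) = - \frac{8971}{1943872}$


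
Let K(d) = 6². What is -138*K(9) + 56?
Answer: -4912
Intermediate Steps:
K(d) = 36
-138*K(9) + 56 = -138*36 + 56 = -4968 + 56 = -4912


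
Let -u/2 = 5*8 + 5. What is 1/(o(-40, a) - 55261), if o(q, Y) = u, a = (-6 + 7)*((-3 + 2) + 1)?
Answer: -1/55351 ≈ -1.8067e-5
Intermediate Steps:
a = 0 (a = 1*(-1 + 1) = 1*0 = 0)
u = -90 (u = -2*(5*8 + 5) = -2*(40 + 5) = -2*45 = -90)
o(q, Y) = -90
1/(o(-40, a) - 55261) = 1/(-90 - 55261) = 1/(-55351) = -1/55351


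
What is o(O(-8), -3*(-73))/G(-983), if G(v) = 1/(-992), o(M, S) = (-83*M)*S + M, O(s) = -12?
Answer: -216367104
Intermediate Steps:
o(M, S) = M - 83*M*S (o(M, S) = -83*M*S + M = M - 83*M*S)
G(v) = -1/992
o(O(-8), -3*(-73))/G(-983) = (-12*(1 - (-249)*(-73)))/(-1/992) = -12*(1 - 83*219)*(-992) = -12*(1 - 18177)*(-992) = -12*(-18176)*(-992) = 218112*(-992) = -216367104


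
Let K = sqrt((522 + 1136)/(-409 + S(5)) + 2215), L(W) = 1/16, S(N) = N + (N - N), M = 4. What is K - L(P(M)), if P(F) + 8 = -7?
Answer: -1/16 + sqrt(90213402)/202 ≈ 46.958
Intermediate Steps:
P(F) = -15 (P(F) = -8 - 7 = -15)
S(N) = N (S(N) = N + 0 = N)
L(W) = 1/16
K = sqrt(90213402)/202 (K = sqrt((522 + 1136)/(-409 + 5) + 2215) = sqrt(1658/(-404) + 2215) = sqrt(1658*(-1/404) + 2215) = sqrt(-829/202 + 2215) = sqrt(446601/202) = sqrt(90213402)/202 ≈ 47.020)
K - L(P(M)) = sqrt(90213402)/202 - 1*1/16 = sqrt(90213402)/202 - 1/16 = -1/16 + sqrt(90213402)/202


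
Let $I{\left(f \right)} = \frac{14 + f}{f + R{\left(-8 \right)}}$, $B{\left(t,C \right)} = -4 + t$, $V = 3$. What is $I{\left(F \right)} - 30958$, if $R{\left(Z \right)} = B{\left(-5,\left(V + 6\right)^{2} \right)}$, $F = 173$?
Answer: $- \frac{5076925}{164} \approx -30957.0$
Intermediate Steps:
$R{\left(Z \right)} = -9$ ($R{\left(Z \right)} = -4 - 5 = -9$)
$I{\left(f \right)} = \frac{14 + f}{-9 + f}$ ($I{\left(f \right)} = \frac{14 + f}{f - 9} = \frac{14 + f}{-9 + f}$)
$I{\left(F \right)} - 30958 = \frac{14 + 173}{-9 + 173} - 30958 = \frac{1}{164} \cdot 187 - 30958 = \frac{187}{164} - 30958 = - \frac{5076925}{164}$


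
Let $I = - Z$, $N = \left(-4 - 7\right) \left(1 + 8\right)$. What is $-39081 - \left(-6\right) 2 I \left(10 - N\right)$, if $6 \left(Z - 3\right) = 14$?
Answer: $-46057$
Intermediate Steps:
$Z = \frac{16}{3}$ ($Z = 3 + \frac{1}{6} \cdot 14 = 3 + \frac{7}{3} = \frac{16}{3} \approx 5.3333$)
$N = -99$ ($N = \left(-11\right) 9 = -99$)
$I = - \frac{16}{3}$ ($I = \left(-1\right) \frac{16}{3} = - \frac{16}{3} \approx -5.3333$)
$-39081 - \left(-6\right) 2 I \left(10 - N\right) = -39081 - \left(-6\right) 2 \left(- \frac{16}{3}\right) \left(10 - -99\right) = -39081 - \left(-12\right) \left(- \frac{16}{3}\right) \left(10 + 99\right) = -39081 - 64 \cdot 109 = -39081 - 6976 = -46057$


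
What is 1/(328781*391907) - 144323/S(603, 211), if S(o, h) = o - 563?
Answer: -18596245911691501/5154063014680 ≈ -3608.1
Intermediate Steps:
S(o, h) = -563 + o
1/(328781*391907) - 144323/S(603, 211) = 1/(328781*391907) - 144323/(-563 + 603) = (1/328781)*(1/391907) - 144323/40 = 1/128851575367 - 144323*1/40 = 1/128851575367 - 144323/40 = -18596245911691501/5154063014680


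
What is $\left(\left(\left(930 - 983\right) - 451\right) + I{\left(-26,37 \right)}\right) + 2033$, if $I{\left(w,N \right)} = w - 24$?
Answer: $1479$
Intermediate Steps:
$I{\left(w,N \right)} = -24 + w$
$\left(\left(\left(930 - 983\right) - 451\right) + I{\left(-26,37 \right)}\right) + 2033 = \left(\left(\left(930 - 983\right) - 451\right) - 50\right) + 2033 = \left(\left(-53 - 451\right) - 50\right) + 2033 = \left(-504 - 50\right) + 2033 = -554 + 2033 = 1479$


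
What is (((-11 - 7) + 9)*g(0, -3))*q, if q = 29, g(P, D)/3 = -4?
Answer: 3132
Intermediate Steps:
g(P, D) = -12 (g(P, D) = 3*(-4) = -12)
(((-11 - 7) + 9)*g(0, -3))*q = (((-11 - 7) + 9)*(-12))*29 = ((-18 + 9)*(-12))*29 = -9*(-12)*29 = 108*29 = 3132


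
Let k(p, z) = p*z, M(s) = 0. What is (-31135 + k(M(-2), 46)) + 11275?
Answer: -19860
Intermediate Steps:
(-31135 + k(M(-2), 46)) + 11275 = (-31135 + 0*46) + 11275 = (-31135 + 0) + 11275 = -31135 + 11275 = -19860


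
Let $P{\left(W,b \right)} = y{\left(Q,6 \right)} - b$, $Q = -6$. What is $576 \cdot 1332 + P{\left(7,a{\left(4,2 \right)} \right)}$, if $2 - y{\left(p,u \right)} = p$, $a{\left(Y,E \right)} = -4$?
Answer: $767244$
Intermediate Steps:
$y{\left(p,u \right)} = 2 - p$
$P{\left(W,b \right)} = 8 - b$ ($P{\left(W,b \right)} = \left(2 - -6\right) - b = \left(2 + 6\right) - b = 8 - b$)
$576 \cdot 1332 + P{\left(7,a{\left(4,2 \right)} \right)} = 576 \cdot 1332 + \left(8 - -4\right) = 767232 + \left(8 + 4\right) = 767232 + 12 = 767244$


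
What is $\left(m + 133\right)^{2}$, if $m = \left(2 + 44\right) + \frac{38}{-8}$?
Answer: $\frac{485809}{16} \approx 30363.0$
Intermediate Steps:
$m = \frac{165}{4}$ ($m = 46 + 38 \left(- \frac{1}{8}\right) = 46 - \frac{19}{4} = \frac{165}{4} \approx 41.25$)
$\left(m + 133\right)^{2} = \left(\frac{165}{4} + 133\right)^{2} = \left(\frac{697}{4}\right)^{2} = \frac{485809}{16}$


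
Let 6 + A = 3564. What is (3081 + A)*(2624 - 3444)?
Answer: -5443980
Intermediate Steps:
A = 3558 (A = -6 + 3564 = 3558)
(3081 + A)*(2624 - 3444) = (3081 + 3558)*(2624 - 3444) = 6639*(-820) = -5443980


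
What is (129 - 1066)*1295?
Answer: -1213415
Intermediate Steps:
(129 - 1066)*1295 = -937*1295 = -1213415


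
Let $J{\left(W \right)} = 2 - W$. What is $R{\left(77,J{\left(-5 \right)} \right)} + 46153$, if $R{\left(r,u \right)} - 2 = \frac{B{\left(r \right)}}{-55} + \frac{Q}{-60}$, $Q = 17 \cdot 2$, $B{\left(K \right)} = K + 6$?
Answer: $\frac{3046093}{66} \approx 46153.0$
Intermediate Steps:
$B{\left(K \right)} = 6 + K$
$Q = 34$
$R{\left(r,u \right)} = \frac{437}{330} - \frac{r}{55}$ ($R{\left(r,u \right)} = 2 + \left(\frac{6 + r}{-55} + \frac{34}{-60}\right) = 2 + \left(\left(6 + r\right) \left(- \frac{1}{55}\right) + 34 \left(- \frac{1}{60}\right)\right) = 2 - \left(\frac{223}{330} + \frac{r}{55}\right) = \frac{437}{330} - \frac{r}{55}$)
$R{\left(77,J{\left(-5 \right)} \right)} + 46153 = \left(\frac{437}{330} - \frac{7}{5}\right) + 46153 = - \frac{5}{66} + 46153 = \frac{3046093}{66}$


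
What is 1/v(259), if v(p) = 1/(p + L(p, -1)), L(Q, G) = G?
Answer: 258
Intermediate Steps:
v(p) = 1/(-1 + p) (v(p) = 1/(p - 1) = 1/(-1 + p))
1/v(259) = 1/(1/(-1 + 259)) = 1/(1/258) = 258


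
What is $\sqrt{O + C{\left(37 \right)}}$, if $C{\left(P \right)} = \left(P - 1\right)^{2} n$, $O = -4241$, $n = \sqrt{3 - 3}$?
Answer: $i \sqrt{4241} \approx 65.123 i$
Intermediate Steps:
$n = 0$ ($n = \sqrt{0} = 0$)
$C{\left(P \right)} = 0$ ($C{\left(P \right)} = \left(P - 1\right)^{2} \cdot 0 = \left(-1 + P\right)^{2} \cdot 0 = 0$)
$\sqrt{O + C{\left(37 \right)}} = \sqrt{-4241 + 0} = \sqrt{-4241} = i \sqrt{4241}$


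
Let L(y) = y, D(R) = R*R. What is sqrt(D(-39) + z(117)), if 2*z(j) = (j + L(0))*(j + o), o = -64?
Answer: 3*sqrt(2054)/2 ≈ 67.982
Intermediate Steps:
D(R) = R**2
z(j) = j*(-64 + j)/2 (z(j) = ((j + 0)*(j - 64))/2 = (j*(-64 + j))/2 = j*(-64 + j)/2)
sqrt(D(-39) + z(117)) = sqrt((-39)**2 + (1/2)*117*(-64 + 117)) = sqrt(1521 + (1/2)*117*53) = sqrt(1521 + 6201/2) = sqrt(9243/2) = 3*sqrt(2054)/2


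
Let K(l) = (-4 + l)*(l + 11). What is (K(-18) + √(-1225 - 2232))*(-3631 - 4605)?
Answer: -1268344 - 8236*I*√3457 ≈ -1.2683e+6 - 4.8425e+5*I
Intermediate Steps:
K(l) = (-4 + l)*(11 + l)
(K(-18) + √(-1225 - 2232))*(-3631 - 4605) = ((-44 + (-18)² + 7*(-18)) + √(-1225 - 2232))*(-3631 - 4605) = ((-44 + 324 - 126) + √(-3457))*(-8236) = (154 + I*√3457)*(-8236) = -1268344 - 8236*I*√3457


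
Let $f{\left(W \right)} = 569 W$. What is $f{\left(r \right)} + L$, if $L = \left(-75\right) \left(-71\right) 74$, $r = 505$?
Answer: $681395$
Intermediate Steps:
$L = 394050$ ($L = 5325 \cdot 74 = 394050$)
$f{\left(r \right)} + L = 569 \cdot 505 + 394050 = 287345 + 394050 = 681395$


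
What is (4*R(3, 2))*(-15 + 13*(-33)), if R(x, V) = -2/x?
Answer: 1184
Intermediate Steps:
(4*R(3, 2))*(-15 + 13*(-33)) = (4*(-2/3))*(-15 + 13*(-33)) = (4*(-2*⅓))*(-15 - 429) = (4*(-⅔))*(-444) = -8/3*(-444) = 1184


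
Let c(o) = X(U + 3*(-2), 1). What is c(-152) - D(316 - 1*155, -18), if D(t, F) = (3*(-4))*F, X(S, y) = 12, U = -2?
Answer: -204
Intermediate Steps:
D(t, F) = -12*F
c(o) = 12
c(-152) - D(316 - 1*155, -18) = 12 - (-12)*(-18) = 12 - 1*216 = 12 - 216 = -204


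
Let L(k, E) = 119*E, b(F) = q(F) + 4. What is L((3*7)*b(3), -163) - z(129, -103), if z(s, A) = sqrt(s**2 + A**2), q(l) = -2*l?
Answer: -19397 - 5*sqrt(1090) ≈ -19562.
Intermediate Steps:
z(s, A) = sqrt(A**2 + s**2)
b(F) = 4 - 2*F (b(F) = -2*F + 4 = 4 - 2*F)
L((3*7)*b(3), -163) - z(129, -103) = 119*(-163) - sqrt((-103)**2 + 129**2) = -19397 - sqrt(10609 + 16641) = -19397 - sqrt(27250) = -19397 - 5*sqrt(1090)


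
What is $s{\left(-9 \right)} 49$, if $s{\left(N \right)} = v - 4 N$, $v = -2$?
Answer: $1666$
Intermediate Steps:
$s{\left(N \right)} = -2 - 4 N$
$s{\left(-9 \right)} 49 = \left(-2 - -36\right) 49 = \left(-2 + 36\right) 49 = 34 \cdot 49 = 1666$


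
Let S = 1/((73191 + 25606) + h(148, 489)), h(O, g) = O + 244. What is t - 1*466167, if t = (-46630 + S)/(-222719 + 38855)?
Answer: -8501616415564363/18237286296 ≈ -4.6617e+5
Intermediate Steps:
h(O, g) = 244 + O
S = 1/99189 (S = 1/((73191 + 25606) + (244 + 148)) = 1/(98797 + 392) = 1/99189 ≈ 1.0082e-5)
t = 4625183069/18237286296 (t = (-46630 + 1/99189)/(-222719 + 38855) = -4625183069/99189/(-183864) = -4625183069/99189*(-1/183864) = 4625183069/18237286296 ≈ 0.25361)
t - 1*466167 = 4625183069/18237286296 - 1*466167 = 4625183069/18237286296 - 466167 = -8501616415564363/18237286296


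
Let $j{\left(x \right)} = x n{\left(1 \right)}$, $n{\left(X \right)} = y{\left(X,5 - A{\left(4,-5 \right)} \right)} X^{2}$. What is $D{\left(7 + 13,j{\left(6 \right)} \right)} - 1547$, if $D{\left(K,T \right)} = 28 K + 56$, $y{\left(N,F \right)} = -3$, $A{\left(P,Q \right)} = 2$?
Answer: $-931$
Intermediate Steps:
$n{\left(X \right)} = - 3 X^{2}$
$j{\left(x \right)} = - 3 x$ ($j{\left(x \right)} = x \left(- 3 \cdot 1^{2}\right) = x \left(\left(-3\right) 1\right) = x \left(-3\right) = - 3 x$)
$D{\left(K,T \right)} = 56 + 28 K$
$D{\left(7 + 13,j{\left(6 \right)} \right)} - 1547 = \left(56 + 28 \left(7 + 13\right)\right) - 1547 = \left(56 + 28 \cdot 20\right) - 1547 = \left(56 + 560\right) - 1547 = 616 - 1547 = -931$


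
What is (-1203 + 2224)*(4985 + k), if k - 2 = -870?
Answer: 4203457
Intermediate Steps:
k = -868 (k = 2 - 870 = -868)
(-1203 + 2224)*(4985 + k) = (-1203 + 2224)*(4985 - 868) = 1021*4117 = 4203457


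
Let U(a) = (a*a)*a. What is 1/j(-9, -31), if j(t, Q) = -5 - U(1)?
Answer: -1/6 ≈ -0.16667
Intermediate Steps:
U(a) = a**3 (U(a) = a**2*a = a**3)
j(t, Q) = -6 (j(t, Q) = -5 - 1*1**3 = -5 - 1*1 = -5 - 1 = -6)
1/j(-9, -31) = 1/(-6) = -1/6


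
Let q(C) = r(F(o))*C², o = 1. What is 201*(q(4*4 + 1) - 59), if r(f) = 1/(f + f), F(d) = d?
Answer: 34371/2 ≈ 17186.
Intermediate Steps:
r(f) = 1/(2*f)
q(C) = C²/2 (q(C) = ((½)/1)*C² = ((½)*1)*C² = C²/2)
201*(q(4*4 + 1) - 59) = 201*((4*4 + 1)²/2 - 59) = 201*((16 + 1)²/2 - 59) = 201*((½)*17² - 59) = 201*((½)*289 - 59) = 201*(289/2 - 59) = 201*(171/2) = 34371/2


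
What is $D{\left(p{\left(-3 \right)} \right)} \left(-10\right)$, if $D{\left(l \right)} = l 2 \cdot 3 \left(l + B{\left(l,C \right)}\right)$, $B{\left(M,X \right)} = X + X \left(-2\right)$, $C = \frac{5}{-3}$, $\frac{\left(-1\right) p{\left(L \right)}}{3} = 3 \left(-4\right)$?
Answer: $-81360$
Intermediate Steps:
$p{\left(L \right)} = 36$ ($p{\left(L \right)} = - 3 \cdot 3 \left(-4\right) = \left(-3\right) \left(-12\right) = 36$)
$C = - \frac{5}{3}$ ($C = 5 \left(- \frac{1}{3}\right) = - \frac{5}{3} \approx -1.6667$)
$B{\left(M,X \right)} = - X$ ($B{\left(M,X \right)} = X - 2 X = - X$)
$D{\left(l \right)} = 6 l \left(\frac{5}{3} + l\right)$ ($D{\left(l \right)} = l 2 \cdot 3 \left(l - - \frac{5}{3}\right) = 2 l 3 \left(l + \frac{5}{3}\right) = 6 l \left(\frac{5}{3} + l\right)$)
$D{\left(p{\left(-3 \right)} \right)} \left(-10\right) = 2 \cdot 36 \left(5 + 3 \cdot 36\right) \left(-10\right) = 2 \cdot 36 \left(5 + 108\right) \left(-10\right) = 2 \cdot 36 \cdot 113 \left(-10\right) = 8136 \left(-10\right) = -81360$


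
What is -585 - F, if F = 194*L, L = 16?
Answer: -3689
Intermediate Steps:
F = 3104 (F = 194*16 = 3104)
-585 - F = -585 - 1*3104 = -585 - 3104 = -3689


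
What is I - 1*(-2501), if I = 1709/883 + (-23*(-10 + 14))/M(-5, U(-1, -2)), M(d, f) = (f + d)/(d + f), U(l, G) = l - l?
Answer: 2128856/883 ≈ 2410.9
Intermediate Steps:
U(l, G) = 0
M(d, f) = 1 (M(d, f) = (d + f)/(d + f) = 1)
I = -79527/883 (I = 1709/883 - 23*(-10 + 14)/1 = 1709*(1/883) - 23*4*1 = 1709/883 - 92*1 = 1709/883 - 92 = -79527/883 ≈ -90.065)
I - 1*(-2501) = -79527/883 - 1*(-2501) = -79527/883 + 2501 = 2128856/883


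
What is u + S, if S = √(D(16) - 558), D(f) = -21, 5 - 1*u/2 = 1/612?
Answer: 3059/306 + I*√579 ≈ 9.9967 + 24.062*I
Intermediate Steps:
u = 3059/306 (u = 10 - 2/612 = 10 - 2*1/612 = 10 - 1/306 = 3059/306 ≈ 9.9967)
S = I*√579 (S = √(-21 - 558) = √(-579) = I*√579 ≈ 24.062*I)
u + S = 3059/306 + I*√579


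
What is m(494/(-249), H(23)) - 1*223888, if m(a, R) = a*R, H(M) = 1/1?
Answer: -55748606/249 ≈ -2.2389e+5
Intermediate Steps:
H(M) = 1
m(a, R) = R*a
m(494/(-249), H(23)) - 1*223888 = 1*(494/(-249)) - 1*223888 = 1*(494*(-1/249)) - 223888 = 1*(-494/249) - 223888 = -494/249 - 223888 = -55748606/249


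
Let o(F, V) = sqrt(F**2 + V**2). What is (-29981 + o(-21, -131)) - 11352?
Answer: -41333 + sqrt(17602) ≈ -41200.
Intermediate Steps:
(-29981 + o(-21, -131)) - 11352 = (-29981 + sqrt((-21)**2 + (-131)**2)) - 11352 = (-29981 + sqrt(441 + 17161)) - 11352 = (-29981 + sqrt(17602)) - 11352 = -41333 + sqrt(17602)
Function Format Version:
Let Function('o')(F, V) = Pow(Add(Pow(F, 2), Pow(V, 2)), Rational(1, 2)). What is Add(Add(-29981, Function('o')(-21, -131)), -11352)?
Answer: Add(-41333, Pow(17602, Rational(1, 2))) ≈ -41200.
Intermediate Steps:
Add(Add(-29981, Function('o')(-21, -131)), -11352) = Add(Add(-29981, Pow(Add(Pow(-21, 2), Pow(-131, 2)), Rational(1, 2))), -11352) = Add(Add(-29981, Pow(Add(441, 17161), Rational(1, 2))), -11352) = Add(Add(-29981, Pow(17602, Rational(1, 2))), -11352) = Add(-41333, Pow(17602, Rational(1, 2)))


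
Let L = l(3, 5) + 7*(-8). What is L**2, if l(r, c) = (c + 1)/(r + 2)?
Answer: 75076/25 ≈ 3003.0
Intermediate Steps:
l(r, c) = (1 + c)/(2 + r)
L = -274/5 (L = (1 + 5)/(2 + 3) + 7*(-8) = 6/5 - 56 = -274/5 ≈ -54.800)
L**2 = (-274/5)**2 = 75076/25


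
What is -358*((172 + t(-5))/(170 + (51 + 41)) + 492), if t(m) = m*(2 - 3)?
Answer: -23105499/131 ≈ -1.7638e+5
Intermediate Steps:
t(m) = -m (t(m) = m*(-1) = -m)
-358*((172 + t(-5))/(170 + (51 + 41)) + 492) = -358*((172 - 1*(-5))/(170 + (51 + 41)) + 492) = -358*((172 + 5)/(170 + 92) + 492) = -358*(177/262 + 492) = -358*129081/262 = -23105499/131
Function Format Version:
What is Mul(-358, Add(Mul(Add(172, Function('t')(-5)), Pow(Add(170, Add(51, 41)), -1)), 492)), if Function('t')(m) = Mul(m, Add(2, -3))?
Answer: Rational(-23105499, 131) ≈ -1.7638e+5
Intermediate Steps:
Function('t')(m) = Mul(-1, m) (Function('t')(m) = Mul(m, -1) = Mul(-1, m))
Mul(-358, Add(Mul(Add(172, Function('t')(-5)), Pow(Add(170, Add(51, 41)), -1)), 492)) = Mul(-358, Add(Mul(Add(172, Mul(-1, -5)), Pow(Add(170, Add(51, 41)), -1)), 492)) = Mul(-358, Add(Mul(Add(172, 5), Pow(Add(170, 92), -1)), 492)) = Mul(-358, Add(Mul(177, Pow(262, -1)), 492)) = Mul(-358, Add(Mul(177, Rational(1, 262)), 492)) = Mul(-358, Add(Rational(177, 262), 492)) = Mul(-358, Rational(129081, 262)) = Rational(-23105499, 131)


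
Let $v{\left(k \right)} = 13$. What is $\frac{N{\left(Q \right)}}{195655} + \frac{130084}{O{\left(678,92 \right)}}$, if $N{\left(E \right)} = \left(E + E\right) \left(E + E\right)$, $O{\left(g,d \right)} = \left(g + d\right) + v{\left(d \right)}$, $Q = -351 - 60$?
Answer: $\frac{25980645592}{153197865} \approx 169.59$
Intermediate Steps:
$Q = -411$
$O{\left(g,d \right)} = 13 + d + g$ ($O{\left(g,d \right)} = \left(g + d\right) + 13 = \left(d + g\right) + 13 = 13 + d + g$)
$N{\left(E \right)} = 4 E^{2}$ ($N{\left(E \right)} = 2 E 2 E = 4 E^{2}$)
$\frac{N{\left(Q \right)}}{195655} + \frac{130084}{O{\left(678,92 \right)}} = \frac{4 \left(-411\right)^{2}}{195655} + \frac{130084}{13 + 92 + 678} = 4 \cdot 168921 \cdot \frac{1}{195655} + \frac{130084}{783} = 675684 \cdot \frac{1}{195655} + 130084 \cdot \frac{1}{783} = \frac{675684}{195655} + \frac{130084}{783} = \frac{25980645592}{153197865}$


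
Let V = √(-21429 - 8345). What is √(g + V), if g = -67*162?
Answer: √(-10854 + I*√29774) ≈ 0.8281 + 104.19*I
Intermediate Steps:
g = -10854
V = I*√29774 (V = √(-29774) = I*√29774 ≈ 172.55*I)
√(g + V) = √(-10854 + I*√29774)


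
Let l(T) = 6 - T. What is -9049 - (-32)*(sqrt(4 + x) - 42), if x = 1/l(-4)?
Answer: -10393 + 16*sqrt(410)/5 ≈ -10328.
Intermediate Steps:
x = 1/10 (x = 1/(6 - 1*(-4)) = 1/(6 + 4) = 1/10 ≈ 0.10000)
-9049 - (-32)*(sqrt(4 + x) - 42) = -9049 - (-32)*(sqrt(4 + 1/10) - 42) = -9049 - (-32)*(sqrt(41/10) - 42) = -9049 - (-32)*(sqrt(410)/10 - 42) = -9049 - (-32)*(-42 + sqrt(410)/10) = -9049 - (1344 - 16*sqrt(410)/5) = -9049 + (-1344 + 16*sqrt(410)/5) = -10393 + 16*sqrt(410)/5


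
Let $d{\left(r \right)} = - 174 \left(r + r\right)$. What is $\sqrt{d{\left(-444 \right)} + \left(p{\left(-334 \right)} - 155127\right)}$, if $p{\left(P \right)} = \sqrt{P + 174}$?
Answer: $\sqrt{-615 + 4 i \sqrt{10}} \approx 0.255 + 24.801 i$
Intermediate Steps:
$d{\left(r \right)} = - 348 r$ ($d{\left(r \right)} = - 174 \cdot 2 r = - 348 r$)
$p{\left(P \right)} = \sqrt{174 + P}$
$\sqrt{d{\left(-444 \right)} + \left(p{\left(-334 \right)} - 155127\right)} = \sqrt{\left(-348\right) \left(-444\right) - \left(155127 - \sqrt{174 - 334}\right)} = \sqrt{154512 - \left(155127 - \sqrt{-160}\right)} = \sqrt{154512 - \left(155127 - 4 i \sqrt{10}\right)} = \sqrt{-615 + 4 i \sqrt{10}}$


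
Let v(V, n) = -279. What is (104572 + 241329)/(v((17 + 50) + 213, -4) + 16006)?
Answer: 345901/15727 ≈ 21.994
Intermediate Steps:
(104572 + 241329)/(v((17 + 50) + 213, -4) + 16006) = (104572 + 241329)/(-279 + 16006) = 345901/15727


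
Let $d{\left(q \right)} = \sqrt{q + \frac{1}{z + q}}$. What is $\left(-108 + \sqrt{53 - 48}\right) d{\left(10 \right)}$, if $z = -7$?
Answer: $\frac{\sqrt{93} \left(-108 + \sqrt{5}\right)}{3} \approx -339.98$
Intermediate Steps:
$d{\left(q \right)} = \sqrt{q + \frac{1}{-7 + q}}$
$\left(-108 + \sqrt{53 - 48}\right) d{\left(10 \right)} = \left(-108 + \sqrt{53 - 48}\right) \sqrt{\frac{1 + 10 \left(-7 + 10\right)}{-7 + 10}} = \left(-108 + \sqrt{5}\right) \sqrt{\frac{1 + 10 \cdot 3}{3}} = \left(-108 + \sqrt{5}\right) \sqrt{\frac{1 + 30}{3}} = \left(-108 + \sqrt{5}\right) \sqrt{\frac{1}{3} \cdot 31} = \left(-108 + \sqrt{5}\right) \sqrt{\frac{31}{3}} = \left(-108 + \sqrt{5}\right) \frac{\sqrt{93}}{3} = \frac{\sqrt{93} \left(-108 + \sqrt{5}\right)}{3}$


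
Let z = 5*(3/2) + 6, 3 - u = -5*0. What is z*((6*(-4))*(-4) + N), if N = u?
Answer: 2673/2 ≈ 1336.5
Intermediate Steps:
u = 3 (u = 3 - (-5)*0 = 3 - 1*0 = 3 + 0 = 3)
z = 27/2 (z = 5*(3*(1/2)) + 6 = 5*(3/2) + 6 = 15/2 + 6 = 27/2 ≈ 13.500)
N = 3
z*((6*(-4))*(-4) + N) = 27*((6*(-4))*(-4) + 3)/2 = 27*(-24*(-4) + 3)/2 = 27*(96 + 3)/2 = (27/2)*99 = 2673/2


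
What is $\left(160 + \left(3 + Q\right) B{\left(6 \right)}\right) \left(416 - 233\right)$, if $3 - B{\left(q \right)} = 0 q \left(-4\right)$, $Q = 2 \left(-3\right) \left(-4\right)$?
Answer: $44103$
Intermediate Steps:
$Q = 24$ ($Q = \left(-6\right) \left(-4\right) = 24$)
$B{\left(q \right)} = 3$ ($B{\left(q \right)} = 3 - 0 q \left(-4\right) = 3 - 0 \left(-4\right) = 3 - 0 = 3 + 0 = 3$)
$\left(160 + \left(3 + Q\right) B{\left(6 \right)}\right) \left(416 - 233\right) = \left(160 + \left(3 + 24\right) 3\right) \left(416 - 233\right) = \left(160 + 27 \cdot 3\right) 183 = \left(160 + 81\right) 183 = 241 \cdot 183 = 44103$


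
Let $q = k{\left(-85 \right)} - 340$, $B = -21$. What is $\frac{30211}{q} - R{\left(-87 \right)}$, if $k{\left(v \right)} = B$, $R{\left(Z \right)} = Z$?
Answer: $\frac{1196}{361} \approx 3.313$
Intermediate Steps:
$k{\left(v \right)} = -21$
$q = -361$ ($q = -21 - 340 = -361$)
$\frac{30211}{q} - R{\left(-87 \right)} = \frac{30211}{-361} - -87 = 30211 \left(- \frac{1}{361}\right) + 87 = - \frac{30211}{361} + 87 = \frac{1196}{361}$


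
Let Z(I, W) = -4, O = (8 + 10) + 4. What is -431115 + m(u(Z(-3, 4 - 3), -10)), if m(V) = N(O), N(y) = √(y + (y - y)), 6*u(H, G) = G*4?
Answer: -431115 + √22 ≈ -4.3111e+5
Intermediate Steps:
O = 22 (O = 18 + 4 = 22)
u(H, G) = 2*G/3 (u(H, G) = (G*4)/6 = (4*G)/6 = 2*G/3)
N(y) = √y (N(y) = √(y + 0) = √y)
m(V) = √22
-431115 + m(u(Z(-3, 4 - 3), -10)) = -431115 + √22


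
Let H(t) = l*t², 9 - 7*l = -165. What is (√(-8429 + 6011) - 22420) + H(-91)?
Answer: 183422 + I*√2418 ≈ 1.8342e+5 + 49.173*I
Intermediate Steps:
l = 174/7 (l = 9/7 - ⅐*(-165) = 9/7 + 165/7 = 174/7 ≈ 24.857)
H(t) = 174*t²/7
(√(-8429 + 6011) - 22420) + H(-91) = (√(-8429 + 6011) - 22420) + (174/7)*(-91)² = (√(-2418) - 22420) + (174/7)*8281 = (I*√2418 - 22420) + 205842 = (-22420 + I*√2418) + 205842 = 183422 + I*√2418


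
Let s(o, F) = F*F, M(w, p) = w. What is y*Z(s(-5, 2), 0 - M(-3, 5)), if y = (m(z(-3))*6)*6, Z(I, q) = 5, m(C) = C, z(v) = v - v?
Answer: 0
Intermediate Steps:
z(v) = 0
s(o, F) = F**2
y = 0 (y = (0*6)*6 = 0*6 = 0)
y*Z(s(-5, 2), 0 - M(-3, 5)) = 0*5 = 0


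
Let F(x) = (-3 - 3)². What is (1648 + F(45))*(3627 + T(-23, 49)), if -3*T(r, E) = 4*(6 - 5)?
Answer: 18316868/3 ≈ 6.1056e+6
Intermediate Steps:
F(x) = 36 (F(x) = (-6)² = 36)
T(r, E) = -4/3 (T(r, E) = -4*(6 - 5)/3 = -4/3)
(1648 + F(45))*(3627 + T(-23, 49)) = (1648 + 36)*(3627 - 4/3) = 1684*(10877/3) = 18316868/3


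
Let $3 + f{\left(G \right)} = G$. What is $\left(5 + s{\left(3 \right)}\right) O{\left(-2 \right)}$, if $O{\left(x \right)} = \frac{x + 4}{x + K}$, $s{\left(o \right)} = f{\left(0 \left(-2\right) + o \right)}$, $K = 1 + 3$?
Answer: $5$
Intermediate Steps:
$K = 4$
$f{\left(G \right)} = -3 + G$
$s{\left(o \right)} = -3 + o$ ($s{\left(o \right)} = -3 + \left(0 \left(-2\right) + o\right) = -3 + \left(0 + o\right) = -3 + o$)
$O{\left(x \right)} = 1$ ($O{\left(x \right)} = \frac{x + 4}{x + 4} = \frac{4 + x}{4 + x} = 1$)
$\left(5 + s{\left(3 \right)}\right) O{\left(-2 \right)} = \left(5 + \left(-3 + 3\right)\right) 1 = \left(5 + 0\right) 1 = 5 \cdot 1 = 5$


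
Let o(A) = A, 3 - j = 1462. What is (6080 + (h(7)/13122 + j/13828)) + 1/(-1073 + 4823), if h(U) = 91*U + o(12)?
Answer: 344753767200293/56703442500 ≈ 6079.9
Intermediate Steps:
j = -1459 (j = 3 - 1*1462 = 3 - 1462 = -1459)
h(U) = 12 + 91*U (h(U) = 91*U + 12 = 12 + 91*U)
(6080 + (h(7)/13122 + j/13828)) + 1/(-1073 + 4823) = (6080 + ((12 + 91*7)/13122 - 1459/13828)) + 1/(-1073 + 4823) = (6080 + ((12 + 637)*(1/13122) - 1459*1/13828)) + 1/3750 = (6080 + (649*(1/13122) - 1459/13828)) + 1/3750 = (6080 + (649/13122 - 1459/13828)) + 1/3750 = (6080 - 5085313/90725508) + 1/3750 = 551606003327/90725508 + 1/3750 = 344753767200293/56703442500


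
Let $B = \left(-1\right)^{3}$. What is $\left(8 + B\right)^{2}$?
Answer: $49$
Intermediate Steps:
$B = -1$
$\left(8 + B\right)^{2} = \left(8 - 1\right)^{2} = 7^{2} = 49$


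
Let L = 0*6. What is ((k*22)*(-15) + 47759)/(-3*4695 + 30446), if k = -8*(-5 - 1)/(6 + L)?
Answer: 45119/16361 ≈ 2.7577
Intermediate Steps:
L = 0
k = 8 (k = -8*(-5 - 1)/(6 + 0) = -(-48)/6 = -8*(-1) = 8)
((k*22)*(-15) + 47759)/(-3*4695 + 30446) = ((8*22)*(-15) + 47759)/(-3*4695 + 30446) = (176*(-15) + 47759)/(-14085 + 30446) = (-2640 + 47759)/16361 = 45119*(1/16361) = 45119/16361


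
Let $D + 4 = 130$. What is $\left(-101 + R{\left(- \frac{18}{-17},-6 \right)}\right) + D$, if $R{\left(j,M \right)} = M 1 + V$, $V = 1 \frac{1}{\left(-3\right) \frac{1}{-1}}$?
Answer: $\frac{58}{3} \approx 19.333$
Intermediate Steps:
$V = \frac{1}{3}$ ($V = 1 \frac{1}{\left(-3\right) \left(-1\right)} = 1 \cdot \frac{1}{3} = \frac{1}{3} \approx 0.33333$)
$D = 126$ ($D = -4 + 130 = 126$)
$R{\left(j,M \right)} = \frac{1}{3} + M$ ($R{\left(j,M \right)} = M 1 + \frac{1}{3} = M + \frac{1}{3} = \frac{1}{3} + M$)
$\left(-101 + R{\left(- \frac{18}{-17},-6 \right)}\right) + D = \left(-101 + \left(\frac{1}{3} - 6\right)\right) + 126 = \left(-101 - \frac{17}{3}\right) + 126 = - \frac{320}{3} + 126 = \frac{58}{3}$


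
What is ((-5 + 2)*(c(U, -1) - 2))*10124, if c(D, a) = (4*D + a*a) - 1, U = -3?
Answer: 425208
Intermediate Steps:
c(D, a) = -1 + a² + 4*D (c(D, a) = (4*D + a²) - 1 = (a² + 4*D) - 1 = -1 + a² + 4*D)
((-5 + 2)*(c(U, -1) - 2))*10124 = ((-5 + 2)*((-1 + (-1)² + 4*(-3)) - 2))*10124 = -3*((-1 + 1 - 12) - 2)*10124 = -3*(-12 - 2)*10124 = -3*(-14)*10124 = 42*10124 = 425208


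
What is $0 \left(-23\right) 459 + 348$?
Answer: $348$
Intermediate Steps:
$0 \left(-23\right) 459 + 348 = 0 \cdot 459 + 348 = 0 + 348 = 348$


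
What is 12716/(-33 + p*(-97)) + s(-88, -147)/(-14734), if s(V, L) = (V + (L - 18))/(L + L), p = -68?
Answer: 55081457497/28429577148 ≈ 1.9375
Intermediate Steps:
s(V, L) = (-18 + L + V)/(2*L) (s(V, L) = (V + (-18 + L))/((2*L)) = (-18 + L + V)*(1/(2*L)) = (-18 + L + V)/(2*L))
12716/(-33 + p*(-97)) + s(-88, -147)/(-14734) = 12716/(-33 - 68*(-97)) + ((½)*(-18 - 147 - 88)/(-147))/(-14734) = 12716/(-33 + 6596) + ((½)*(-1/147)*(-253))*(-1/14734) = 12716/6563 + (253/294)*(-1/14734) = 12716*(1/6563) - 253/4331796 = 12716/6563 - 253/4331796 = 55081457497/28429577148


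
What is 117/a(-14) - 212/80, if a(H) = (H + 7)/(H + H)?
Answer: 9307/20 ≈ 465.35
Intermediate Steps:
a(H) = (7 + H)/(2*H) (a(H) = (7 + H)/((2*H)) = (7 + H)*(1/(2*H)) = (7 + H)/(2*H))
117/a(-14) - 212/80 = 117/(((½)*(7 - 14)/(-14))) - 212/80 = 117/(((½)*(-1/14)*(-7))) - 212*1/80 = 117/(¼) - 53/20 = 117*4 - 53/20 = 468 - 53/20 = 9307/20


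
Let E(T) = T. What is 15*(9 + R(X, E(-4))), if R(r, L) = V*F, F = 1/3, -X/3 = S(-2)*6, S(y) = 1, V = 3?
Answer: 150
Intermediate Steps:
X = -18 (X = -3*6 = -18)
F = ⅓ ≈ 0.33333
R(r, L) = 1 (R(r, L) = 3*(⅓) = 1)
15*(9 + R(X, E(-4))) = 15*(9 + 1) = 15*10 = 150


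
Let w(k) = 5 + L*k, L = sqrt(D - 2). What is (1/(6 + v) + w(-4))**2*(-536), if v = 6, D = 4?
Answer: -558043/18 + 65392*sqrt(2)/3 ≈ -176.30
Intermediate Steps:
L = sqrt(2) (L = sqrt(4 - 2) = sqrt(2) ≈ 1.4142)
w(k) = 5 + k*sqrt(2) (w(k) = 5 + sqrt(2)*k = 5 + k*sqrt(2))
(1/(6 + v) + w(-4))**2*(-536) = (1/(6 + 6) + (5 - 4*sqrt(2)))**2*(-536) = (1/12 + (5 - 4*sqrt(2)))**2*(-536) = (61/12 - 4*sqrt(2))**2*(-536) = -536*(61/12 - 4*sqrt(2))**2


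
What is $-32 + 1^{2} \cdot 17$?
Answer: $-15$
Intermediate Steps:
$-32 + 1^{2} \cdot 17 = -32 + 1 \cdot 17 = -32 + 17 = -15$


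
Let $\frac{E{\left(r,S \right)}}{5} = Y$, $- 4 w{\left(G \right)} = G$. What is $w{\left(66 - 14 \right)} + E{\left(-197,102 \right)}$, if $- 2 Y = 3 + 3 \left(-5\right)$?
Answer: $17$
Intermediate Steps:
$w{\left(G \right)} = - \frac{G}{4}$
$Y = 6$ ($Y = - \frac{3 + 3 \left(-5\right)}{2} = - \frac{3 - 15}{2} = \left(- \frac{1}{2}\right) \left(-12\right) = 6$)
$E{\left(r,S \right)} = 30$ ($E{\left(r,S \right)} = 5 \cdot 6 = 30$)
$w{\left(66 - 14 \right)} + E{\left(-197,102 \right)} = - \frac{66 - 14}{4} + 30 = \left(- \frac{1}{4}\right) 52 + 30 = -13 + 30 = 17$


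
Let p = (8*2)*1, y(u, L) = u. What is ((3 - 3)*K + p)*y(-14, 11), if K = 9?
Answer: -224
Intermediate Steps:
p = 16 (p = 16*1 = 16)
((3 - 3)*K + p)*y(-14, 11) = ((3 - 3)*9 + 16)*(-14) = (0*9 + 16)*(-14) = (0 + 16)*(-14) = 16*(-14) = -224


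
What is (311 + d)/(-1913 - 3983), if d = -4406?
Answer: 4095/5896 ≈ 0.69454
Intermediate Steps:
(311 + d)/(-1913 - 3983) = (311 - 4406)/(-1913 - 3983) = -4095/(-5896) = -4095*(-1/5896) = 4095/5896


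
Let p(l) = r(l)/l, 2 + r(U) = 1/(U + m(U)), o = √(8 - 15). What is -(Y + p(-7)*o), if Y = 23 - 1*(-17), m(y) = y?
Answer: -40 - 29*I*√7/98 ≈ -40.0 - 0.78293*I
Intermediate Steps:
o = I*√7 (o = √(-7) = I*√7 ≈ 2.6458*I)
r(U) = -2 + 1/(2*U) (r(U) = -2 + 1/(U + U) = -2 + 1/(2*U))
p(l) = (-2 + 1/(2*l))/l
Y = 40 (Y = 23 + 17 = 40)
-(Y + p(-7)*o) = -(40 + ((½)*(1 - 4*(-7))/(-7)²)*(I*√7)) = -(40 + ((½)*(1/49)*(1 + 28))*(I*√7)) = -(40 + ((½)*(1/49)*29)*(I*√7)) = -(40 + 29*(I*√7)/98) = -(40 + 29*I*√7/98) = -40 - 29*I*√7/98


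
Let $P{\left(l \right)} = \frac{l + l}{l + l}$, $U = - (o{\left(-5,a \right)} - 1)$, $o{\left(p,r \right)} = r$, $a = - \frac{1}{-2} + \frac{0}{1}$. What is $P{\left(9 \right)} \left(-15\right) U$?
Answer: $- \frac{15}{2} \approx -7.5$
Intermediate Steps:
$a = \frac{1}{2}$ ($a = \left(-1\right) \left(- \frac{1}{2}\right) + 0 \cdot 1 = \frac{1}{2} + 0 = \frac{1}{2} \approx 0.5$)
$U = \frac{1}{2}$ ($U = - (\frac{1}{2} - 1) = \left(-1\right) \left(- \frac{1}{2}\right) = \frac{1}{2} \approx 0.5$)
$P{\left(l \right)} = 1$ ($P{\left(l \right)} = \frac{2 l}{2 l} = 2 l \frac{1}{2 l} = 1$)
$P{\left(9 \right)} \left(-15\right) U = 1 \left(-15\right) \frac{1}{2} = \left(-15\right) \frac{1}{2} = - \frac{15}{2}$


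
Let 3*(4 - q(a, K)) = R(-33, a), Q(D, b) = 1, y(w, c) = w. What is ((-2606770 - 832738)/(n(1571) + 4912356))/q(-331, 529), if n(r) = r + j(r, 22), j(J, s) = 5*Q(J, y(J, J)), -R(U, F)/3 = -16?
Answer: 859877/14741796 ≈ 0.058329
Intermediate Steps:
R(U, F) = 48 (R(U, F) = -3*(-16) = 48)
j(J, s) = 5 (j(J, s) = 5*1 = 5)
q(a, K) = -12 (q(a, K) = 4 - 1/3*48 = 4 - 16 = -12)
n(r) = 5 + r (n(r) = r + 5 = 5 + r)
((-2606770 - 832738)/(n(1571) + 4912356))/q(-331, 529) = ((-2606770 - 832738)/((5 + 1571) + 4912356))/(-12) = -3439508/(1576 + 4912356)*(-1/12) = -3439508/4913932*(-1/12) = -3439508*1/4913932*(-1/12) = -859877/1228483*(-1/12) = 859877/14741796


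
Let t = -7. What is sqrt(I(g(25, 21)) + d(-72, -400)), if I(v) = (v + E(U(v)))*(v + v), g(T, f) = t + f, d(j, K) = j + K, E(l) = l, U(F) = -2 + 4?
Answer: 2*I*sqrt(6) ≈ 4.899*I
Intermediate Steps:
U(F) = 2
d(j, K) = K + j
g(T, f) = -7 + f
I(v) = 2*v*(2 + v) (I(v) = (v + 2)*(v + v) = (2 + v)*(2*v) = 2*v*(2 + v))
sqrt(I(g(25, 21)) + d(-72, -400)) = sqrt(2*(-7 + 21)*(2 + (-7 + 21)) + (-400 - 72)) = sqrt(2*14*(2 + 14) - 472) = sqrt(2*14*16 - 472) = sqrt(448 - 472) = sqrt(-24) = 2*I*sqrt(6)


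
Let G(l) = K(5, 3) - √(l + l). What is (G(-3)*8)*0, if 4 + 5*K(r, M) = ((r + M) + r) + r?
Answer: 0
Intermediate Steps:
K(r, M) = -⅘ + M/5 + 3*r/5 (K(r, M) = -⅘ + (((r + M) + r) + r)/5 = -⅘ + (((M + r) + r) + r)/5 = -⅘ + ((M + 2*r) + r)/5 = -⅘ + (M + 3*r)/5 = -⅘ + (M/5 + 3*r/5) = -⅘ + M/5 + 3*r/5)
G(l) = 14/5 - √2*√l (G(l) = (-⅘ + (⅕)*3 + (⅗)*5) - √(l + l) = (-⅘ + ⅗ + 3) - √(2*l) = 14/5 - √2*√l)
(G(-3)*8)*0 = ((14/5 - √2*√(-3))*8)*0 = ((14/5 - √2*I*√3)*8)*0 = ((14/5 - I*√6)*8)*0 = (112/5 - 8*I*√6)*0 = 0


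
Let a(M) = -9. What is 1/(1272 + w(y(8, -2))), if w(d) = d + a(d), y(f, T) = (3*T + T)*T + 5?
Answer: 1/1284 ≈ 0.00077882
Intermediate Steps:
y(f, T) = 5 + 4*T² (y(f, T) = (4*T)*T + 5 = 4*T² + 5 = 5 + 4*T²)
w(d) = -9 + d (w(d) = d - 9 = -9 + d)
1/(1272 + w(y(8, -2))) = 1/(1272 + (-9 + (5 + 4*(-2)²))) = 1/(1272 + (-9 + (5 + 4*4))) = 1/(1272 + (-9 + (5 + 16))) = 1/(1272 + (-9 + 21)) = 1/(1272 + 12) = 1/1284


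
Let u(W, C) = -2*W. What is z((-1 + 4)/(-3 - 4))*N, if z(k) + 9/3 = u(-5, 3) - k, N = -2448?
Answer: -127296/7 ≈ -18185.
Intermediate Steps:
z(k) = 7 - k (z(k) = -3 + (-2*(-5) - k) = -3 + (10 - k) = 7 - k)
z((-1 + 4)/(-3 - 4))*N = (7 - (-1 + 4)/(-3 - 4))*(-2448) = (7 - 3/(-7))*(-2448) = (7 - 3*(-1)/7)*(-2448) = (7 - 1*(-3/7))*(-2448) = (7 + 3/7)*(-2448) = (52/7)*(-2448) = -127296/7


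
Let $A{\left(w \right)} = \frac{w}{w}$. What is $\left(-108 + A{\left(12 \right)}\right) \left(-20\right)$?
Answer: $2140$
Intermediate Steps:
$A{\left(w \right)} = 1$
$\left(-108 + A{\left(12 \right)}\right) \left(-20\right) = \left(-108 + 1\right) \left(-20\right) = \left(-107\right) \left(-20\right) = 2140$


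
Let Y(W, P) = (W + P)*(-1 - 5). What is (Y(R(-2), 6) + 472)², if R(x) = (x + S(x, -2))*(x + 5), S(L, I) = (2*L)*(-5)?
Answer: 12544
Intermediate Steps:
S(L, I) = -10*L
R(x) = -9*x*(5 + x) (R(x) = (x - 10*x)*(x + 5) = (-9*x)*(5 + x) = -9*x*(5 + x))
Y(W, P) = -6*P - 6*W (Y(W, P) = (P + W)*(-6) = -6*P - 6*W)
(Y(R(-2), 6) + 472)² = ((-6*6 - 54*(-2)*(-5 - 1*(-2))) + 472)² = ((-36 - 54*(-2)*(-5 + 2)) + 472)² = ((-36 - 54*(-2)*(-3)) + 472)² = ((-36 - 6*54) + 472)² = ((-36 - 324) + 472)² = (-360 + 472)² = 112² = 12544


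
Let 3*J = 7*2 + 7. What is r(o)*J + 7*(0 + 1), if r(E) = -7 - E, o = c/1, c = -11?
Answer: 35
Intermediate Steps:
o = -11 (o = -11/1 = -11*1 = -11)
J = 7 (J = (7*2 + 7)/3 = (14 + 7)/3 = (⅓)*21 = 7)
r(o)*J + 7*(0 + 1) = (-7 - 1*(-11))*7 + 7*(0 + 1) = (-7 + 11)*7 + 7*1 = 4*7 + 7 = 28 + 7 = 35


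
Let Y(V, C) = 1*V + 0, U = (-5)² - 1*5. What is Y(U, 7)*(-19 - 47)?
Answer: -1320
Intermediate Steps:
U = 20 (U = 25 - 5 = 20)
Y(V, C) = V (Y(V, C) = V + 0 = V)
Y(U, 7)*(-19 - 47) = 20*(-19 - 47) = 20*(-66) = -1320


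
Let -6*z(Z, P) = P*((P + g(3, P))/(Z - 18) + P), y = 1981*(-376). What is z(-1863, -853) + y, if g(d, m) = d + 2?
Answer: -9774354001/11286 ≈ -8.6606e+5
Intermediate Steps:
g(d, m) = 2 + d
y = -744856
z(Z, P) = -P*(P + (5 + P)/(-18 + Z))/6 (z(Z, P) = -P*((P + (2 + 3))/(Z - 18) + P)/6 = -P*((P + 5)/(-18 + Z) + P)/6 = -P*((5 + P)/(-18 + Z) + P)/6 = -P*(P + (5 + P)/(-18 + Z))/6)
z(-1863, -853) + y = (1/6)*(-853)*(-5 + 17*(-853) - 1*(-853)*(-1863))/(-18 - 1863) - 744856 = (1/6)*(-853)*(-5 - 14501 - 1589139)/(-1881) - 744856 = (1/6)*(-853)*(-1/1881)*(-1603645) - 744856 = -1367909185/11286 - 744856 = -9774354001/11286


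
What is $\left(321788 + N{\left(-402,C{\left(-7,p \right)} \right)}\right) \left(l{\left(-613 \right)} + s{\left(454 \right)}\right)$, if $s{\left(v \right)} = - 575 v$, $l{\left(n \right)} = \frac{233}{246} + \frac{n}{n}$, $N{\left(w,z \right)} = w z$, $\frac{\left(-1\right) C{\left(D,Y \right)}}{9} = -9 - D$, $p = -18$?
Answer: $- \frac{246339561356}{3} \approx -8.2113 \cdot 10^{10}$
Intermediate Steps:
$C{\left(D,Y \right)} = 81 + 9 D$ ($C{\left(D,Y \right)} = - 9 \left(-9 - D\right) = 81 + 9 D$)
$l{\left(n \right)} = \frac{479}{246}$ ($l{\left(n \right)} = 233 \cdot \frac{1}{246} + 1 = \frac{233}{246} + 1 = \frac{479}{246}$)
$\left(321788 + N{\left(-402,C{\left(-7,p \right)} \right)}\right) \left(l{\left(-613 \right)} + s{\left(454 \right)}\right) = \left(321788 - 402 \left(81 + 9 \left(-7\right)\right)\right) \left(\frac{479}{246} - 261050\right) = \left(321788 - 402 \left(81 - 63\right)\right) \left(\frac{479}{246} - 261050\right) = \left(321788 - 7236\right) \left(- \frac{64217821}{246}\right) = 314552 \left(- \frac{64217821}{246}\right) = - \frac{246339561356}{3}$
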